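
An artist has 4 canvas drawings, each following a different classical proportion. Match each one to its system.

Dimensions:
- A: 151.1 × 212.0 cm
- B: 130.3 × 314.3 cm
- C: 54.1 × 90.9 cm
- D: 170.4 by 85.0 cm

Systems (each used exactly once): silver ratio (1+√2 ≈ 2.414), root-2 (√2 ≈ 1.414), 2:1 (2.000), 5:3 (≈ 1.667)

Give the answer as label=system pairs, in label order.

Ratios: A ≈ 1.403; B ≈ 2.412; C ≈ 1.680; D ≈ 2.005.
Targets: silver ratio ≈ 2.414; root-2 ≈ 1.414; 2:1 ≈ 2.000; 5:3 ≈ 1.667.

A=root-2, B=silver ratio, C=5:3, D=2:1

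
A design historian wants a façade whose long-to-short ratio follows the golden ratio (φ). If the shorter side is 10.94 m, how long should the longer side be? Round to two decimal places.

golden ratio ≈ 1.61803.
Longer side = 10.94 × 1.61803 ≈ 17.7012 → 17.70 m.

17.70 m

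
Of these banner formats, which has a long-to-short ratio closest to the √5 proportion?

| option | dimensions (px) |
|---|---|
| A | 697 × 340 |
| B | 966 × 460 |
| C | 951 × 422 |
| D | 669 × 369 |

C

Ratios (long/short): A ≈ 2.050; B ≈ 2.100; C ≈ 2.254; D ≈ 1.813.
root-5 ≈ 2.236; option C is nearest (Δ 0.018).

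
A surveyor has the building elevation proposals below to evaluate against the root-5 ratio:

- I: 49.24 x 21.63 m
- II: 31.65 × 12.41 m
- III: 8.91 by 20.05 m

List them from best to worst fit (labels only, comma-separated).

III, I, II

Ratios: I = 49.24 / 21.63 ≈ 2.276; II = 31.65 / 12.41 ≈ 2.550; III = 20.05 / 8.91 ≈ 2.250.
|Δ from 2.236|: I 0.040; II 0.314; III 0.014.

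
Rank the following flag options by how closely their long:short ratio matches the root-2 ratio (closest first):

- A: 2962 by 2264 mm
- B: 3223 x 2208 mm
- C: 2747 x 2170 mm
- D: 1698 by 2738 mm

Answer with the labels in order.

A: 2962/2264 ≈ 1.308 → |1.308 − 1.414| = 0.106
B: 3223/2208 ≈ 1.460 → |1.460 − 1.414| = 0.046
C: 2747/2170 ≈ 1.266 → |1.266 − 1.414| = 0.148
D: 2738/1698 ≈ 1.612 → |1.612 − 1.414| = 0.198

B, A, C, D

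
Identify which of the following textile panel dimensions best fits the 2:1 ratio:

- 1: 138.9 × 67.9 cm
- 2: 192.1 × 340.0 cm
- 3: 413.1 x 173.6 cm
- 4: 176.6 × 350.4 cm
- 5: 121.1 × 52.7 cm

Target 2:1 ≈ 2.000.
1: 2.046 (Δ0.046)  2: 1.770 (Δ0.230)  3: 2.380 (Δ0.380)  4: 1.984 (Δ0.016)  5: 2.298 (Δ0.298)

4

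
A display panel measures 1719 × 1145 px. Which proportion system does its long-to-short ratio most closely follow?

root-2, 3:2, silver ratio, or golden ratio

1719/1145 ≈ 1.501. Nearest candidates are 3:2 (1.500, off by 0.001) and root-2 (1.414, off by 0.087).

3:2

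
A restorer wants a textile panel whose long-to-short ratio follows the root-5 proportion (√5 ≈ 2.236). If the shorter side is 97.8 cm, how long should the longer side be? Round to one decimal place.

218.7 cm

root-5 ≈ 2.23607.
Longer side = 97.8 × 2.23607 ≈ 218.688 → 218.7 cm.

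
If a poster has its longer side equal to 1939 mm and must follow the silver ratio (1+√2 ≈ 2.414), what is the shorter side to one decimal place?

silver ratio ≈ 2.41421.
Shorter side = 1939 ÷ 2.41421 ≈ 803.161 → 803.2 mm.

803.2 mm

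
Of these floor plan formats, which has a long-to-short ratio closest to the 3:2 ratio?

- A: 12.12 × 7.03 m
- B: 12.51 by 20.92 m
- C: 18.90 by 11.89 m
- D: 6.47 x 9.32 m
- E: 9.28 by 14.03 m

E

Ratios (long/short): A ≈ 1.724; B ≈ 1.672; C ≈ 1.590; D ≈ 1.440; E ≈ 1.512.
3:2 ≈ 1.500; option E is nearest (Δ 0.012).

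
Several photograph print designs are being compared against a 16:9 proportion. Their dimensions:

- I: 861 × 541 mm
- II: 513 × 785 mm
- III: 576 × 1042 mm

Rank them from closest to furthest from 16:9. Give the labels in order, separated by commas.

I: 861/541 ≈ 1.591 → |1.591 − 1.778| = 0.187
II: 785/513 ≈ 1.530 → |1.530 − 1.778| = 0.248
III: 1042/576 ≈ 1.809 → |1.809 − 1.778| = 0.031

III, I, II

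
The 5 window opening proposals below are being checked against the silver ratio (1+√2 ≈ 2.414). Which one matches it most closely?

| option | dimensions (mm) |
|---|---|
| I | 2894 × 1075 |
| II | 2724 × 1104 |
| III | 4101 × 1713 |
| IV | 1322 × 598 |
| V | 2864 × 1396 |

Ratios (long/short): I ≈ 2.692; II ≈ 2.467; III ≈ 2.394; IV ≈ 2.211; V ≈ 2.052.
silver ratio ≈ 2.414; option III is nearest (Δ 0.020).

III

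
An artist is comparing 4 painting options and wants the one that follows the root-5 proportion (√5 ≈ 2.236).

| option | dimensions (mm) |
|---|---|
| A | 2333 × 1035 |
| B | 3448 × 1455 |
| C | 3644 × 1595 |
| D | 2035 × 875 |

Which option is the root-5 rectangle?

Target root-5 ≈ 2.236.
A: 2.254 (Δ0.018)  B: 2.370 (Δ0.134)  C: 2.285 (Δ0.049)  D: 2.326 (Δ0.090)

A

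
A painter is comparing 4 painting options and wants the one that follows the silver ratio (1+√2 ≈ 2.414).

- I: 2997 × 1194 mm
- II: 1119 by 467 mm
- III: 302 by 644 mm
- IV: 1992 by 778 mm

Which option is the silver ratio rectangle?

II

Ratios (long/short): I ≈ 2.510; II ≈ 2.396; III ≈ 2.132; IV ≈ 2.560.
silver ratio ≈ 2.414; option II is nearest (Δ 0.018).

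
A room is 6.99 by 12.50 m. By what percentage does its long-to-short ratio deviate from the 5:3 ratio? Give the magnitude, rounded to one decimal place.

7.3%

Ratio = 12.50 / 6.99 ≈ 1.7883.
Ideal 5:3 ≈ 1.6667. |1.7883 − 1.6667| / 1.6667 ≈ 7.30% → 7.3%.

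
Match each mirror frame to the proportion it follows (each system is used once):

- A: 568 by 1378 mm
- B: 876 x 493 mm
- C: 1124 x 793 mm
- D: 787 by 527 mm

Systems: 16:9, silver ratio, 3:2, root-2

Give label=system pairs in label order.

A=silver ratio, B=16:9, C=root-2, D=3:2

A = 1378/568 ≈ 2.426 → silver ratio (2.414)
B = 876/493 ≈ 1.777 → 16:9 (1.778)
C = 1124/793 ≈ 1.417 → root-2 (1.414)
D = 787/527 ≈ 1.493 → 3:2 (1.500)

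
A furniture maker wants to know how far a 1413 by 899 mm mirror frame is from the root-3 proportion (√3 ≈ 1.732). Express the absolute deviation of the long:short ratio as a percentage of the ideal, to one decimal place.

Ratio = 1413 / 899 ≈ 1.5717.
Ideal root-3 ≈ 1.7321. |1.5717 − 1.7321| / 1.7321 ≈ 9.26% → 9.3%.

9.3%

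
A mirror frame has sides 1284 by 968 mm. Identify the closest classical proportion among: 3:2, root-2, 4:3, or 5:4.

Ratio = 1284 / 968 ≈ 1.326.
Distances: 3:2 1.500 (Δ 0.174); root-2 1.414 (Δ 0.088); 4:3 1.333 (Δ 0.007); 5:4 1.250 (Δ 0.076).

4:3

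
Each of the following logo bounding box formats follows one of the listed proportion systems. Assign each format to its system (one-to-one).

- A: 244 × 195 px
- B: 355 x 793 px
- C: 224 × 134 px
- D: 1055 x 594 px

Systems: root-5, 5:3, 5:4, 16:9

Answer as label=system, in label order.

A = 244/195 ≈ 1.251 → 5:4 (1.250)
B = 793/355 ≈ 2.234 → root-5 (2.236)
C = 224/134 ≈ 1.672 → 5:3 (1.667)
D = 1055/594 ≈ 1.776 → 16:9 (1.778)

A=5:4, B=root-5, C=5:3, D=16:9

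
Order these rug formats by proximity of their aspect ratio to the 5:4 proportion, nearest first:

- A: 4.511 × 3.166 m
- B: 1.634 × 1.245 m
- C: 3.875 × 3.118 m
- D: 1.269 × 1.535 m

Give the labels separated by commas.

Ratios: A = 4.511 / 3.166 ≈ 1.425; B = 1.634 / 1.245 ≈ 1.312; C = 3.875 / 3.118 ≈ 1.243; D = 1.535 / 1.269 ≈ 1.210.
|Δ from 1.250|: A 0.175; B 0.062; C 0.007; D 0.040.

C, D, B, A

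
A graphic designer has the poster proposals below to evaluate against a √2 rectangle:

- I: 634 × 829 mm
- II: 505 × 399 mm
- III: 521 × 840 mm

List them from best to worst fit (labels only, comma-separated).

I: 829/634 ≈ 1.308 → |1.308 − 1.414| = 0.106
II: 505/399 ≈ 1.266 → |1.266 − 1.414| = 0.148
III: 840/521 ≈ 1.612 → |1.612 − 1.414| = 0.198

I, II, III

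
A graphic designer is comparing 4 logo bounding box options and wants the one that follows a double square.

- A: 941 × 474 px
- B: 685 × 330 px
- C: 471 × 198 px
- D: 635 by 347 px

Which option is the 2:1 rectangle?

A

Target 2:1 ≈ 2.000.
A: 1.985 (Δ0.015)  B: 2.076 (Δ0.076)  C: 2.379 (Δ0.379)  D: 1.830 (Δ0.170)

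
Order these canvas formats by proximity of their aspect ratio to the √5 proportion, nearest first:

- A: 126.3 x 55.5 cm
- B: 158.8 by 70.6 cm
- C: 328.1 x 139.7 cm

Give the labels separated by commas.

Ratios: A = 126.3 / 55.5 ≈ 2.276; B = 158.8 / 70.6 ≈ 2.249; C = 328.1 / 139.7 ≈ 2.349.
|Δ from 2.236|: A 0.040; B 0.013; C 0.113.

B, A, C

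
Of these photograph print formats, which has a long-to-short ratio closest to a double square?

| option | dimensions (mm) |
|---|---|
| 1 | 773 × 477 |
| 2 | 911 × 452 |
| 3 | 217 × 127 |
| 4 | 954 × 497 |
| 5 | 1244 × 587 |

2

Ratios (long/short): 1 ≈ 1.621; 2 ≈ 2.015; 3 ≈ 1.709; 4 ≈ 1.920; 5 ≈ 2.119.
2:1 ≈ 2.000; option 2 is nearest (Δ 0.015).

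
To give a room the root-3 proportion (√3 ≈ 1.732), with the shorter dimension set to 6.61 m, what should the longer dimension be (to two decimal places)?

11.45 m

root-3 ≈ 1.73205.
Longer side = 6.61 × 1.73205 ≈ 11.4489 → 11.45 m.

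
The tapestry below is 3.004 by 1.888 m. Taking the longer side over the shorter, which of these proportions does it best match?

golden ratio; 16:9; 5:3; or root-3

golden ratio

Ratio = 3.004 / 1.888 ≈ 1.591.
Distances: golden ratio 1.618 (Δ 0.027); 16:9 1.778 (Δ 0.187); 5:3 1.667 (Δ 0.076); root-3 1.732 (Δ 0.141).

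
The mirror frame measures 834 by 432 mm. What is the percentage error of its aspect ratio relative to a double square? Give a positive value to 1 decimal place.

3.5%

Ratio = 834 / 432 ≈ 1.9306.
Ideal 2:1 = 2.0000. |1.9306 − 2.0000| / 2.0000 ≈ 3.47% → 3.5%.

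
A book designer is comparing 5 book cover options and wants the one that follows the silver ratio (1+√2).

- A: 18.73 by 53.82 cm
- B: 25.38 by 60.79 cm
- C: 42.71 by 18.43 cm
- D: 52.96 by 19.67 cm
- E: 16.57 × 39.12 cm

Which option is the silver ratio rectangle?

B

Ratios (long/short): A ≈ 2.873; B ≈ 2.395; C ≈ 2.317; D ≈ 2.692; E ≈ 2.361.
silver ratio ≈ 2.414; option B is nearest (Δ 0.019).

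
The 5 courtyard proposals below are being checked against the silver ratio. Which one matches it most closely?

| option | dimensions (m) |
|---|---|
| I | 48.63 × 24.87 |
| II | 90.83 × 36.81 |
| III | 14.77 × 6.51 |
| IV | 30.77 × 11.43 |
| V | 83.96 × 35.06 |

Target silver ratio ≈ 2.414.
I: 1.955 (Δ0.459)  II: 2.468 (Δ0.054)  III: 2.269 (Δ0.145)  IV: 2.692 (Δ0.278)  V: 2.395 (Δ0.019)

V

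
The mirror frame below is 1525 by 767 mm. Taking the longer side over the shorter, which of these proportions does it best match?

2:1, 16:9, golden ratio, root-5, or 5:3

2:1

Ratio = 1525 / 767 ≈ 1.988.
Distances: 2:1 2.000 (Δ 0.012); 16:9 1.778 (Δ 0.210); golden ratio 1.618 (Δ 0.370); root-5 2.236 (Δ 0.248); 5:3 1.667 (Δ 0.321).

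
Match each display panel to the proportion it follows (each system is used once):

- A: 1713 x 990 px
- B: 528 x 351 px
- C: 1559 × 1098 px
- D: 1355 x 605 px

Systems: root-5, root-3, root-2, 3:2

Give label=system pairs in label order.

A=root-3, B=3:2, C=root-2, D=root-5

Ratios: A ≈ 1.730; B ≈ 1.504; C ≈ 1.420; D ≈ 2.240.
Targets: root-5 ≈ 2.236; root-3 ≈ 1.732; root-2 ≈ 1.414; 3:2 ≈ 1.500.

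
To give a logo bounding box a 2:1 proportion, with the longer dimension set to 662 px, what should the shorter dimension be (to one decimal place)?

2:1 = 2.00000.
Shorter side = 662 ÷ 2.00000 ≈ 331.000 → 331.0 px.

331.0 px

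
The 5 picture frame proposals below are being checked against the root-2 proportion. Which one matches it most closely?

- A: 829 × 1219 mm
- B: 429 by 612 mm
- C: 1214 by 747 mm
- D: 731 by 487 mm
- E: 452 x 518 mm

Target root-2 ≈ 1.414.
A: 1.470 (Δ0.056)  B: 1.427 (Δ0.013)  C: 1.625 (Δ0.211)  D: 1.501 (Δ0.087)  E: 1.146 (Δ0.268)

B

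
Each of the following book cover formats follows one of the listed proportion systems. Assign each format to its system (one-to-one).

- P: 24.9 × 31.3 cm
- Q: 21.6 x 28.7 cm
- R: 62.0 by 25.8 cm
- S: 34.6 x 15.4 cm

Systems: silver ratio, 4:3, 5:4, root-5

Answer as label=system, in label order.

Ratios: P ≈ 1.257; Q ≈ 1.329; R ≈ 2.403; S ≈ 2.247.
Targets: silver ratio ≈ 2.414; 4:3 ≈ 1.333; 5:4 ≈ 1.250; root-5 ≈ 2.236.

P=5:4, Q=4:3, R=silver ratio, S=root-5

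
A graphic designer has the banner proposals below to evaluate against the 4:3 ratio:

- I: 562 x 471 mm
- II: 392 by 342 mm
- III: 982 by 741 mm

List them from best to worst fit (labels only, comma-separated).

III, I, II

I: 562/471 ≈ 1.193 → |1.193 − 1.333| = 0.140
II: 392/342 ≈ 1.146 → |1.146 − 1.333| = 0.187
III: 982/741 ≈ 1.325 → |1.325 − 1.333| = 0.008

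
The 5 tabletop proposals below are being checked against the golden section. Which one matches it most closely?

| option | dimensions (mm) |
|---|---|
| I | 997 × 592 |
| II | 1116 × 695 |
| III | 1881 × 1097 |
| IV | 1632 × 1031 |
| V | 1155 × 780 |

Ratios (long/short): I ≈ 1.684; II ≈ 1.606; III ≈ 1.715; IV ≈ 1.583; V ≈ 1.481.
golden ratio ≈ 1.618; option II is nearest (Δ 0.012).

II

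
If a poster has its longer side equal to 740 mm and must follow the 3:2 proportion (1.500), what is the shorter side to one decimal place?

3:2 = 1.50000.
Shorter side = 740 ÷ 1.50000 ≈ 493.333 → 493.3 mm.

493.3 mm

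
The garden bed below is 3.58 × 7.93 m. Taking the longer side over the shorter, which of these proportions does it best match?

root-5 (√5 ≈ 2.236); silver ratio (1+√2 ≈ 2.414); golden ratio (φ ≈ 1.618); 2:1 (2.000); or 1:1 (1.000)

root-5

Ratio = 7.93 / 3.58 ≈ 2.215.
Distances: root-5 2.236 (Δ 0.021); silver ratio 2.414 (Δ 0.199); golden ratio 1.618 (Δ 0.597); 2:1 2.000 (Δ 0.215); 1:1 1.000 (Δ 1.215).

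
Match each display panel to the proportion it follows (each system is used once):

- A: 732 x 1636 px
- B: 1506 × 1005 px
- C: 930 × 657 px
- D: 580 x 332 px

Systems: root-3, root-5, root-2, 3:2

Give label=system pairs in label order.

A = 1636/732 ≈ 2.235 → root-5 (2.236)
B = 1506/1005 ≈ 1.499 → 3:2 (1.500)
C = 930/657 ≈ 1.416 → root-2 (1.414)
D = 580/332 ≈ 1.747 → root-3 (1.732)

A=root-5, B=3:2, C=root-2, D=root-3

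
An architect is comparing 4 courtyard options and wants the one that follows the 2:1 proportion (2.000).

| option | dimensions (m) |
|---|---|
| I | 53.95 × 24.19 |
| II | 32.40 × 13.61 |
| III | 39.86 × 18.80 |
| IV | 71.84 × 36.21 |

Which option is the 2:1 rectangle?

IV

Ratios (long/short): I ≈ 2.230; II ≈ 2.381; III ≈ 2.120; IV ≈ 1.984.
2:1 ≈ 2.000; option IV is nearest (Δ 0.016).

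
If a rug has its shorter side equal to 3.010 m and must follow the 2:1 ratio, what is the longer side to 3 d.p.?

6.020 m

2:1 = 2.00000.
Longer side = 3.010 × 2.00000 ≈ 6.02000 → 6.020 m.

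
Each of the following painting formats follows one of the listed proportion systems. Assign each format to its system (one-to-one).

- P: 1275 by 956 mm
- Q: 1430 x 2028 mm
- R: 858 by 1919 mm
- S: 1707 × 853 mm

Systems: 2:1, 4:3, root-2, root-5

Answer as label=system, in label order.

P = 1275/956 ≈ 1.334 → 4:3 (1.333)
Q = 2028/1430 ≈ 1.418 → root-2 (1.414)
R = 1919/858 ≈ 2.237 → root-5 (2.236)
S = 1707/853 ≈ 2.001 → 2:1 (2.000)

P=4:3, Q=root-2, R=root-5, S=2:1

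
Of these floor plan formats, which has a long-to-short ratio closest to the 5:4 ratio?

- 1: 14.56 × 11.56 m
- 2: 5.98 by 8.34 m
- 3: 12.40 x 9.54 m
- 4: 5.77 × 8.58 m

1

Ratios (long/short): 1 ≈ 1.260; 2 ≈ 1.395; 3 ≈ 1.300; 4 ≈ 1.487.
5:4 ≈ 1.250; option 1 is nearest (Δ 0.010).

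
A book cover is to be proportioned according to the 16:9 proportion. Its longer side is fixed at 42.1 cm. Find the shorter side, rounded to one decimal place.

23.7 cm

16:9 ≈ 1.77778.
Shorter side = 42.1 ÷ 1.77778 ≈ 23.681 → 23.7 cm.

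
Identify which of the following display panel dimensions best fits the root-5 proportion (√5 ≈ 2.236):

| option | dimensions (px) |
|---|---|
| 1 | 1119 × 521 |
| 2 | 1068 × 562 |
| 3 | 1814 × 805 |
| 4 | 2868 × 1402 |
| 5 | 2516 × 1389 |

3

Ratios (long/short): 1 ≈ 2.148; 2 ≈ 1.900; 3 ≈ 2.253; 4 ≈ 2.046; 5 ≈ 1.811.
root-5 ≈ 2.236; option 3 is nearest (Δ 0.017).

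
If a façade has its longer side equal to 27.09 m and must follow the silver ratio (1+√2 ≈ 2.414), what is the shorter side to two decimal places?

11.22 m

silver ratio ≈ 2.41421.
Shorter side = 27.09 ÷ 2.41421 ≈ 11.2211 → 11.22 m.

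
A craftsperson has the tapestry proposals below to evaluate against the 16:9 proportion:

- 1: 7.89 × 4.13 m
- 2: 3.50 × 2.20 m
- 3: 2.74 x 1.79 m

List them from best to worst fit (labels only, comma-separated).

Ratios: 1 = 7.89 / 4.13 ≈ 1.910; 2 = 3.50 / 2.20 ≈ 1.591; 3 = 2.74 / 1.79 ≈ 1.531.
|Δ from 1.778|: 1 0.132; 2 0.187; 3 0.247.

1, 2, 3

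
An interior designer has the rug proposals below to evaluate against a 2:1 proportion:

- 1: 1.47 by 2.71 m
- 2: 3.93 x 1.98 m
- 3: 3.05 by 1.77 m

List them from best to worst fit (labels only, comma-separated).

1: 2.71/1.47 ≈ 1.844 → |1.844 − 2.000| = 0.156
2: 3.93/1.98 ≈ 1.985 → |1.985 − 2.000| = 0.015
3: 3.05/1.77 ≈ 1.723 → |1.723 − 2.000| = 0.277

2, 1, 3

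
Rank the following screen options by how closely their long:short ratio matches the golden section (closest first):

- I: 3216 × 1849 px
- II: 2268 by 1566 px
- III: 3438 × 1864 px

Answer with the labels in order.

I, II, III

I: 3216/1849 ≈ 1.739 → |1.739 − 1.618| = 0.121
II: 2268/1566 ≈ 1.448 → |1.448 − 1.618| = 0.170
III: 3438/1864 ≈ 1.844 → |1.844 − 1.618| = 0.226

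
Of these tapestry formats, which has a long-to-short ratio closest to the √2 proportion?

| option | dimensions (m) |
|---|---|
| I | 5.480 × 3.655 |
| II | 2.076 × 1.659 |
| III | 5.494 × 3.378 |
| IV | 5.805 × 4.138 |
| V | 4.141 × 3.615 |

IV

Ratios (long/short): I ≈ 1.499; II ≈ 1.251; III ≈ 1.626; IV ≈ 1.403; V ≈ 1.146.
root-2 ≈ 1.414; option IV is nearest (Δ 0.011).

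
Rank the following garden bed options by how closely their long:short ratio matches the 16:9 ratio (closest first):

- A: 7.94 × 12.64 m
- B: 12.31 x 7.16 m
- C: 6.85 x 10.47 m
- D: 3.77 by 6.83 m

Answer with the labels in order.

D, B, A, C

A: 12.64/7.94 ≈ 1.592 → |1.592 − 1.778| = 0.186
B: 12.31/7.16 ≈ 1.719 → |1.719 − 1.778| = 0.059
C: 10.47/6.85 ≈ 1.528 → |1.528 − 1.778| = 0.250
D: 6.83/3.77 ≈ 1.812 → |1.812 − 1.778| = 0.034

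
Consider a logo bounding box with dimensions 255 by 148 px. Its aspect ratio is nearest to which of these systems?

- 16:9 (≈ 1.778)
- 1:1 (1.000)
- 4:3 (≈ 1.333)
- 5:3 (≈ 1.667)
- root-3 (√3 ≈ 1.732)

root-3

Ratio = 255 / 148 ≈ 1.723.
Distances: 16:9 1.778 (Δ 0.055); 1:1 1.000 (Δ 0.723); 4:3 1.333 (Δ 0.390); 5:3 1.667 (Δ 0.056); root-3 1.732 (Δ 0.009).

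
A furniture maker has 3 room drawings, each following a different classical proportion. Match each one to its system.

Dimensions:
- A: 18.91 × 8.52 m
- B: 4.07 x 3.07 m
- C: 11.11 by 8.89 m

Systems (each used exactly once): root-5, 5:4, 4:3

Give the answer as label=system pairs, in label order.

A=root-5, B=4:3, C=5:4

A = 18.91/8.52 ≈ 2.219 → root-5 (2.236)
B = 4.07/3.07 ≈ 1.326 → 4:3 (1.333)
C = 11.11/8.89 ≈ 1.250 → 5:4 (1.250)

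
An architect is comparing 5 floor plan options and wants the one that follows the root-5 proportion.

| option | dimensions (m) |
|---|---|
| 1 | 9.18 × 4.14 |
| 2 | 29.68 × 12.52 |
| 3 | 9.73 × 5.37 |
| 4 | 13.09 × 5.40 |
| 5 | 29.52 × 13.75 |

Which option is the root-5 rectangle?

1

Target root-5 ≈ 2.236.
1: 2.217 (Δ0.019)  2: 2.371 (Δ0.135)  3: 1.812 (Δ0.424)  4: 2.424 (Δ0.188)  5: 2.147 (Δ0.089)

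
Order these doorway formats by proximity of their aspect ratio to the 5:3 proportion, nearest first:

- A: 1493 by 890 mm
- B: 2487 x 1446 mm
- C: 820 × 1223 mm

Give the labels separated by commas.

A: 1493/890 ≈ 1.678 → |1.678 − 1.667| = 0.011
B: 2487/1446 ≈ 1.720 → |1.720 − 1.667| = 0.053
C: 1223/820 ≈ 1.491 → |1.491 − 1.667| = 0.176

A, B, C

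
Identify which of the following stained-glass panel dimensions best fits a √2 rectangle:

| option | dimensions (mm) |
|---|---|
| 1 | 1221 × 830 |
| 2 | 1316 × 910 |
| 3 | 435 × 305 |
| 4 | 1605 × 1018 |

Ratios (long/short): 1 ≈ 1.471; 2 ≈ 1.446; 3 ≈ 1.426; 4 ≈ 1.577.
root-2 ≈ 1.414; option 3 is nearest (Δ 0.012).

3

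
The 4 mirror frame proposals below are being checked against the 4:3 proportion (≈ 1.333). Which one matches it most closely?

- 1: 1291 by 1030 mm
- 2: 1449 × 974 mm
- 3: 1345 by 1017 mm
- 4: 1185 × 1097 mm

3

Ratios (long/short): 1 ≈ 1.253; 2 ≈ 1.488; 3 ≈ 1.323; 4 ≈ 1.080.
4:3 ≈ 1.333; option 3 is nearest (Δ 0.010).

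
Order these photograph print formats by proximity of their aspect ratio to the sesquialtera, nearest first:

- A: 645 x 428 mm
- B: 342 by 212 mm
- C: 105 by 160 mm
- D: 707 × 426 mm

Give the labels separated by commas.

Ratios: A = 645 / 428 ≈ 1.507; B = 342 / 212 ≈ 1.613; C = 160 / 105 ≈ 1.524; D = 707 / 426 ≈ 1.660.
|Δ from 1.500|: A 0.007; B 0.113; C 0.024; D 0.160.

A, C, B, D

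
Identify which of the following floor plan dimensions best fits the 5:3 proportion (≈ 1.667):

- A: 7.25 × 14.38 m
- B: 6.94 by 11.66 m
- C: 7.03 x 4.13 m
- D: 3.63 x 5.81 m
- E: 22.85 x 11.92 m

Ratios (long/short): A ≈ 1.983; B ≈ 1.680; C ≈ 1.702; D ≈ 1.601; E ≈ 1.917.
5:3 ≈ 1.667; option B is nearest (Δ 0.013).

B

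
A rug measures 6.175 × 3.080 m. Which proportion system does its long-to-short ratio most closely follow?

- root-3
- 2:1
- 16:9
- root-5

Ratio = 6.175 / 3.080 ≈ 2.005.
Distances: root-3 1.732 (Δ 0.273); 2:1 2.000 (Δ 0.005); 16:9 1.778 (Δ 0.227); root-5 2.236 (Δ 0.231).

2:1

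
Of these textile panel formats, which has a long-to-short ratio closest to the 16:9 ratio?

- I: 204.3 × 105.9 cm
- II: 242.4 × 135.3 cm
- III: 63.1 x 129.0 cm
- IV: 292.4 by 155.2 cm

Target 16:9 ≈ 1.778.
I: 1.929 (Δ0.151)  II: 1.792 (Δ0.014)  III: 2.044 (Δ0.266)  IV: 1.884 (Δ0.106)

II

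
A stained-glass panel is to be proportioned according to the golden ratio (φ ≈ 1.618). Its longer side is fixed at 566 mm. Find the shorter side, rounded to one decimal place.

349.8 mm

golden ratio ≈ 1.61803.
Shorter side = 566 ÷ 1.61803 ≈ 349.808 → 349.8 mm.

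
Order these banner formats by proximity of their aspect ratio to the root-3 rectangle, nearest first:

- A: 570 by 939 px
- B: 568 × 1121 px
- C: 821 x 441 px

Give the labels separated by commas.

A: 939/570 ≈ 1.647 → |1.647 − 1.732| = 0.085
B: 1121/568 ≈ 1.974 → |1.974 − 1.732| = 0.242
C: 821/441 ≈ 1.862 → |1.862 − 1.732| = 0.130

A, C, B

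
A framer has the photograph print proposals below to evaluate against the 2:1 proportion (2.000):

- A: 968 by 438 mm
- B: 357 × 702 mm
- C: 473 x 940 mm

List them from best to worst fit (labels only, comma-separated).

A: 968/438 ≈ 2.210 → |2.210 − 2.000| = 0.210
B: 702/357 ≈ 1.966 → |1.966 − 2.000| = 0.034
C: 940/473 ≈ 1.987 → |1.987 − 2.000| = 0.013

C, B, A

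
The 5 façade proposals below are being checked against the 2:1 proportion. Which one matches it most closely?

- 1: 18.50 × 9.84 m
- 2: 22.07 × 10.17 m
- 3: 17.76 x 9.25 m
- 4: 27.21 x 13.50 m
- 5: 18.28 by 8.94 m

4

Ratios (long/short): 1 ≈ 1.880; 2 ≈ 2.170; 3 ≈ 1.920; 4 ≈ 2.016; 5 ≈ 2.045.
2:1 ≈ 2.000; option 4 is nearest (Δ 0.016).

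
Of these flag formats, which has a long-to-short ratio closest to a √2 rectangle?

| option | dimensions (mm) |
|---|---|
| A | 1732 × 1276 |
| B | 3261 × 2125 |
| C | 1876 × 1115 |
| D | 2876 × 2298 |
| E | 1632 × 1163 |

Ratios (long/short): A ≈ 1.357; B ≈ 1.535; C ≈ 1.683; D ≈ 1.252; E ≈ 1.403.
root-2 ≈ 1.414; option E is nearest (Δ 0.011).

E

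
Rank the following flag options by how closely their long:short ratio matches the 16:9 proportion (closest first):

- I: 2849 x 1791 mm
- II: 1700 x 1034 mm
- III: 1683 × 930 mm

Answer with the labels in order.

Ratios: I = 2849 / 1791 ≈ 1.591; II = 1700 / 1034 ≈ 1.644; III = 1683 / 930 ≈ 1.810.
|Δ from 1.778|: I 0.187; II 0.134; III 0.032.

III, II, I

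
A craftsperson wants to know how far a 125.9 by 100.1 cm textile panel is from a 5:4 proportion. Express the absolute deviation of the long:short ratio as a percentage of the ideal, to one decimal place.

Ratio = 125.9 / 100.1 ≈ 1.2577.
Ideal 5:4 = 1.2500. |1.2577 − 1.2500| / 1.2500 ≈ 0.62% → 0.6%.

0.6%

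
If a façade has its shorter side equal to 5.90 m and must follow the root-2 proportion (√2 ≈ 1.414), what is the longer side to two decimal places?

root-2 ≈ 1.41421.
Longer side = 5.90 × 1.41421 ≈ 8.3438 → 8.34 m.

8.34 m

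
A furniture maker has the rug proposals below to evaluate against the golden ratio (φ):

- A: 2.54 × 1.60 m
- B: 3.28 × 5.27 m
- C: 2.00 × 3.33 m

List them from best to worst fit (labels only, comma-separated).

A: 2.54/1.60 ≈ 1.587 → |1.587 − 1.618| = 0.031
B: 5.27/3.28 ≈ 1.607 → |1.607 − 1.618| = 0.011
C: 3.33/2.00 ≈ 1.665 → |1.665 − 1.618| = 0.047

B, A, C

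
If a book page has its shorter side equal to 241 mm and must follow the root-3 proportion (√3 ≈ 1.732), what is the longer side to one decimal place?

417.4 mm

root-3 ≈ 1.73205.
Longer side = 241 × 1.73205 ≈ 417.424 → 417.4 mm.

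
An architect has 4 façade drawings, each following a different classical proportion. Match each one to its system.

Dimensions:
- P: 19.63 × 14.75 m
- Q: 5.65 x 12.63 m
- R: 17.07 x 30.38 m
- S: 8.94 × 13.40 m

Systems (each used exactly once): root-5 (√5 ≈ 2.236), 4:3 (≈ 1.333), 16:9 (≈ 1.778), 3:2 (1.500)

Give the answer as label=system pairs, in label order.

P=4:3, Q=root-5, R=16:9, S=3:2

P = 19.63/14.75 ≈ 1.331 → 4:3 (1.333)
Q = 12.63/5.65 ≈ 2.235 → root-5 (2.236)
R = 30.38/17.07 ≈ 1.780 → 16:9 (1.778)
S = 13.40/8.94 ≈ 1.499 → 3:2 (1.500)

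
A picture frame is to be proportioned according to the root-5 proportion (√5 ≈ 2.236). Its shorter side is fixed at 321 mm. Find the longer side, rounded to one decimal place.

root-5 ≈ 2.23607.
Longer side = 321 × 2.23607 ≈ 717.778 → 717.8 mm.

717.8 mm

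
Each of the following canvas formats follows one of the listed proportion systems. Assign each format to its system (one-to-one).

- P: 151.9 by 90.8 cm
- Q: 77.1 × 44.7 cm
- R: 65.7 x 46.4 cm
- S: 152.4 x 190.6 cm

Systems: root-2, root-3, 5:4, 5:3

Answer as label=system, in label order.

P=5:3, Q=root-3, R=root-2, S=5:4

P = 151.9/90.8 ≈ 1.673 → 5:3 (1.667)
Q = 77.1/44.7 ≈ 1.725 → root-3 (1.732)
R = 65.7/46.4 ≈ 1.416 → root-2 (1.414)
S = 190.6/152.4 ≈ 1.251 → 5:4 (1.250)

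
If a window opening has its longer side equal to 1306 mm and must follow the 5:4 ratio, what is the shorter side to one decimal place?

1044.8 mm

5:4 = 1.25000.
Shorter side = 1306 ÷ 1.25000 ≈ 1044.800 → 1044.8 mm.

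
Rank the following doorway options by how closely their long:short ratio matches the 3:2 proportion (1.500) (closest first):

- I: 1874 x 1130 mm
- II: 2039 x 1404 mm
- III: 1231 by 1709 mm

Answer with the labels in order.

II, III, I

I: 1874/1130 ≈ 1.658 → |1.658 − 1.500| = 0.158
II: 2039/1404 ≈ 1.452 → |1.452 − 1.500| = 0.048
III: 1709/1231 ≈ 1.388 → |1.388 − 1.500| = 0.112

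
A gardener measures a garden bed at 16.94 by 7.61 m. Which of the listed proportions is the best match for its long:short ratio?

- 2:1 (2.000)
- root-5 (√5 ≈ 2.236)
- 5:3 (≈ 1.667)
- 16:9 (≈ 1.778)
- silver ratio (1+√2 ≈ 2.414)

root-5

16.94/7.61 ≈ 2.226. Nearest candidates are root-5 (2.236, off by 0.010) and silver ratio (2.414, off by 0.188).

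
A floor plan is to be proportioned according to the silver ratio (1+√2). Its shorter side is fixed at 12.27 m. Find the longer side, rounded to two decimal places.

silver ratio ≈ 2.41421.
Longer side = 12.27 × 2.41421 ≈ 29.6224 → 29.62 m.

29.62 m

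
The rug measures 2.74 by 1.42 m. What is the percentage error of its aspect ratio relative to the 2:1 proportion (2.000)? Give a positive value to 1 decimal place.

Ratio = 2.74 / 1.42 ≈ 1.9296.
Ideal 2:1 = 2.0000. |1.9296 − 2.0000| / 2.0000 ≈ 3.52% → 3.5%.

3.5%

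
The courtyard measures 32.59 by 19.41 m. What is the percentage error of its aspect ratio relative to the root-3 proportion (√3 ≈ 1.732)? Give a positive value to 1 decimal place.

3.1%

Ratio = 32.59 / 19.41 ≈ 1.6790.
Ideal root-3 ≈ 1.7321. |1.6790 − 1.7321| / 1.7321 ≈ 3.07% → 3.1%.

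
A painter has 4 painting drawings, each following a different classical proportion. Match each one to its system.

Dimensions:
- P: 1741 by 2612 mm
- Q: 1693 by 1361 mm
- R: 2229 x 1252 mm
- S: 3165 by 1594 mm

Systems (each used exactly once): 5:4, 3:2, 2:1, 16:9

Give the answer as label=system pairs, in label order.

Ratios: P ≈ 1.500; Q ≈ 1.244; R ≈ 1.780; S ≈ 1.986.
Targets: 5:4 ≈ 1.250; 3:2 ≈ 1.500; 2:1 ≈ 2.000; 16:9 ≈ 1.778.

P=3:2, Q=5:4, R=16:9, S=2:1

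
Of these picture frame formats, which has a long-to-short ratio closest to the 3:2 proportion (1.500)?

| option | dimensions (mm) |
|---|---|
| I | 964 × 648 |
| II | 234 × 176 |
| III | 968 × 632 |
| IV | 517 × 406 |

Ratios (long/short): I ≈ 1.488; II ≈ 1.330; III ≈ 1.532; IV ≈ 1.273.
3:2 ≈ 1.500; option I is nearest (Δ 0.012).

I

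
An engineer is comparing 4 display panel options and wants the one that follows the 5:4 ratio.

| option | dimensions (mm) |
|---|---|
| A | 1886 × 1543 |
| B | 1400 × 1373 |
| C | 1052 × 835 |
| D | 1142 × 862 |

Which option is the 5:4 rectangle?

C

Ratios (long/short): A ≈ 1.222; B ≈ 1.020; C ≈ 1.260; D ≈ 1.325.
5:4 ≈ 1.250; option C is nearest (Δ 0.010).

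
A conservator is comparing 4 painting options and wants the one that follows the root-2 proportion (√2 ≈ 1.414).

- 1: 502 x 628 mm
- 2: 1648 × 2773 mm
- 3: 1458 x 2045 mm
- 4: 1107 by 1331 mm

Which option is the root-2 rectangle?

Target root-2 ≈ 1.414.
1: 1.251 (Δ0.163)  2: 1.683 (Δ0.269)  3: 1.403 (Δ0.011)  4: 1.202 (Δ0.212)

3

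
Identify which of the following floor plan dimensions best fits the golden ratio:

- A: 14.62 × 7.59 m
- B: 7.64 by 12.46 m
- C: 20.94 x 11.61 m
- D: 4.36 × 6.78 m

B

Target golden ratio ≈ 1.618.
A: 1.926 (Δ0.308)  B: 1.631 (Δ0.013)  C: 1.804 (Δ0.186)  D: 1.555 (Δ0.063)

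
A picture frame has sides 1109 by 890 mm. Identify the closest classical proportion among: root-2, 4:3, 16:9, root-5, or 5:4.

Ratio = 1109 / 890 ≈ 1.246.
Distances: root-2 1.414 (Δ 0.168); 4:3 1.333 (Δ 0.087); 16:9 1.778 (Δ 0.532); root-5 2.236 (Δ 0.990); 5:4 1.250 (Δ 0.004).

5:4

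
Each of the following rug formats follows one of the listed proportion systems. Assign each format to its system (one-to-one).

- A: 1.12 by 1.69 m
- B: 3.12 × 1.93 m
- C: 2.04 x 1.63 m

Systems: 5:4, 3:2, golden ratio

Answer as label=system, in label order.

A=3:2, B=golden ratio, C=5:4

A = 1.69/1.12 ≈ 1.509 → 3:2 (1.500)
B = 3.12/1.93 ≈ 1.617 → golden ratio (1.618)
C = 2.04/1.63 ≈ 1.252 → 5:4 (1.250)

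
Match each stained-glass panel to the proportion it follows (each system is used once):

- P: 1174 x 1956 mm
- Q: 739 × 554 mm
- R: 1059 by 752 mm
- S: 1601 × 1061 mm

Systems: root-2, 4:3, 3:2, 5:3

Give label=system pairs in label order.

P = 1956/1174 ≈ 1.666 → 5:3 (1.667)
Q = 739/554 ≈ 1.334 → 4:3 (1.333)
R = 1059/752 ≈ 1.408 → root-2 (1.414)
S = 1601/1061 ≈ 1.509 → 3:2 (1.500)

P=5:3, Q=4:3, R=root-2, S=3:2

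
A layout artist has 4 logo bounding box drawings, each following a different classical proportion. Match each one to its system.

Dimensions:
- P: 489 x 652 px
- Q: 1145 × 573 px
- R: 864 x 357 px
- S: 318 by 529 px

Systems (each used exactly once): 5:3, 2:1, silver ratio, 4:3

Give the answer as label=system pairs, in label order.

P=4:3, Q=2:1, R=silver ratio, S=5:3

Ratios: P ≈ 1.333; Q ≈ 1.998; R ≈ 2.420; S ≈ 1.664.
Targets: 5:3 ≈ 1.667; 2:1 ≈ 2.000; silver ratio ≈ 2.414; 4:3 ≈ 1.333.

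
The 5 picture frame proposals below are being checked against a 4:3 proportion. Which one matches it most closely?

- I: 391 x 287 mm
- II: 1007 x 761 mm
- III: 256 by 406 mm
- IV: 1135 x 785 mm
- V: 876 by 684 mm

Ratios (long/short): I ≈ 1.362; II ≈ 1.323; III ≈ 1.586; IV ≈ 1.446; V ≈ 1.281.
4:3 ≈ 1.333; option II is nearest (Δ 0.010).

II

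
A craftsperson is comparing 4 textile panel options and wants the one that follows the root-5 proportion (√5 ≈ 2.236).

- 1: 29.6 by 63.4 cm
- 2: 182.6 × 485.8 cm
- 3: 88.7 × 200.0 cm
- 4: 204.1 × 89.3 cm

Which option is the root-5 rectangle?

3

Target root-5 ≈ 2.236.
1: 2.142 (Δ0.094)  2: 2.660 (Δ0.424)  3: 2.255 (Δ0.019)  4: 2.286 (Δ0.050)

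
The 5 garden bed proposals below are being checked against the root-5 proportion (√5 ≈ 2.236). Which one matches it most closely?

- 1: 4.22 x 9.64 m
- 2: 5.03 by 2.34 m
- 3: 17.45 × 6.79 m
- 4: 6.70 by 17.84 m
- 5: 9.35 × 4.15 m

Ratios (long/short): 1 ≈ 2.284; 2 ≈ 2.150; 3 ≈ 2.570; 4 ≈ 2.663; 5 ≈ 2.253.
root-5 ≈ 2.236; option 5 is nearest (Δ 0.017).

5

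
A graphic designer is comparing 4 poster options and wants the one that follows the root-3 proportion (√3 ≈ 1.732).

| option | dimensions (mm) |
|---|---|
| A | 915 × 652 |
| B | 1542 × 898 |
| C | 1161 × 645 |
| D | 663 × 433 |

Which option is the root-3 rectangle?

B

Target root-3 ≈ 1.732.
A: 1.403 (Δ0.329)  B: 1.717 (Δ0.015)  C: 1.800 (Δ0.068)  D: 1.531 (Δ0.201)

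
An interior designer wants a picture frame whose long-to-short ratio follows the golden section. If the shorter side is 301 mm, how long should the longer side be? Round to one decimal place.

golden ratio ≈ 1.61803.
Longer side = 301 × 1.61803 ≈ 487.027 → 487.0 mm.

487.0 mm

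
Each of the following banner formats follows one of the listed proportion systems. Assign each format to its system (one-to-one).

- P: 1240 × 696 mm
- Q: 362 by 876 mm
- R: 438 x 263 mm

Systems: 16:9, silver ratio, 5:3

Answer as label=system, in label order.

Ratios: P ≈ 1.782; Q ≈ 2.420; R ≈ 1.665.
Targets: 16:9 ≈ 1.778; silver ratio ≈ 2.414; 5:3 ≈ 1.667.

P=16:9, Q=silver ratio, R=5:3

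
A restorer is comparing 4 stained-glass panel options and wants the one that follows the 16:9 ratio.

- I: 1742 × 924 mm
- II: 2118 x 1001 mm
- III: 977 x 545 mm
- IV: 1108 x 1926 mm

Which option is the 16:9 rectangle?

Ratios (long/short): I ≈ 1.885; II ≈ 2.116; III ≈ 1.793; IV ≈ 1.738.
16:9 ≈ 1.778; option III is nearest (Δ 0.015).

III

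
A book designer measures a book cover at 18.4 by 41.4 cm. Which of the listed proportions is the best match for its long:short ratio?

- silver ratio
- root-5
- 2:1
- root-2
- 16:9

root-5

Ratio = 41.4 / 18.4 ≈ 2.250.
Distances: silver ratio 2.414 (Δ 0.164); root-5 2.236 (Δ 0.014); 2:1 2.000 (Δ 0.250); root-2 1.414 (Δ 0.836); 16:9 1.778 (Δ 0.472).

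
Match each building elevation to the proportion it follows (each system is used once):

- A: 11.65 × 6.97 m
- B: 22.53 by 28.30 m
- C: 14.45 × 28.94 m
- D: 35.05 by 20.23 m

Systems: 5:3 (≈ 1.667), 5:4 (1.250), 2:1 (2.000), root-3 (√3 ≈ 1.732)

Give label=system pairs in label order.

A = 11.65/6.97 ≈ 1.671 → 5:3 (1.667)
B = 28.30/22.53 ≈ 1.256 → 5:4 (1.250)
C = 28.94/14.45 ≈ 2.003 → 2:1 (2.000)
D = 35.05/20.23 ≈ 1.733 → root-3 (1.732)

A=5:3, B=5:4, C=2:1, D=root-3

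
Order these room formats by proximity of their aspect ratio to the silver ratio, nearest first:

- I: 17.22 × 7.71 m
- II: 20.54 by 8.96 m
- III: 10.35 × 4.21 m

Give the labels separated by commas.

I: 17.22/7.71 ≈ 2.233 → |2.233 − 2.414| = 0.181
II: 20.54/8.96 ≈ 2.292 → |2.292 − 2.414| = 0.122
III: 10.35/4.21 ≈ 2.458 → |2.458 − 2.414| = 0.044

III, II, I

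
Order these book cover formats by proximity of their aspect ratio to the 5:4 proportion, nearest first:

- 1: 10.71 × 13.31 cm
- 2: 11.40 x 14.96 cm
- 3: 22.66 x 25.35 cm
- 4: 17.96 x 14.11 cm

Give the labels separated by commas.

1: 13.31/10.71 ≈ 1.243 → |1.243 − 1.250| = 0.007
2: 14.96/11.40 ≈ 1.312 → |1.312 − 1.250| = 0.062
3: 25.35/22.66 ≈ 1.119 → |1.119 − 1.250| = 0.131
4: 17.96/14.11 ≈ 1.273 → |1.273 − 1.250| = 0.023

1, 4, 2, 3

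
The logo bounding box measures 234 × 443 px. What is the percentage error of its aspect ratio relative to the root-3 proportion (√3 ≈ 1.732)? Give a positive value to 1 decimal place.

9.3%

Ratio = 443 / 234 ≈ 1.8932.
Ideal root-3 ≈ 1.7321. |1.8932 − 1.7321| / 1.7321 ≈ 9.30% → 9.3%.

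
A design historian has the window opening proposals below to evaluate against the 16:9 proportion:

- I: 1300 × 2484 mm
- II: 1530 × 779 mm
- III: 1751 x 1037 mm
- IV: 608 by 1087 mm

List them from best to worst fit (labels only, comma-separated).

Ratios: I = 2484 / 1300 ≈ 1.911; II = 1530 / 779 ≈ 1.964; III = 1751 / 1037 ≈ 1.689; IV = 1087 / 608 ≈ 1.788.
|Δ from 1.778|: I 0.133; II 0.186; III 0.089; IV 0.010.

IV, III, I, II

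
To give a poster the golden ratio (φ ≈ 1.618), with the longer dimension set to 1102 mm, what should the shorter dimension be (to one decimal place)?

681.1 mm

golden ratio ≈ 1.61803.
Shorter side = 1102 ÷ 1.61803 ≈ 681.075 → 681.1 mm.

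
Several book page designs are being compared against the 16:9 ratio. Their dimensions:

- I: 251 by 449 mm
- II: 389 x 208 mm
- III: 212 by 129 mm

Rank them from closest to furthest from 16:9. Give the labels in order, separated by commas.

I: 449/251 ≈ 1.789 → |1.789 − 1.778| = 0.011
II: 389/208 ≈ 1.870 → |1.870 − 1.778| = 0.092
III: 212/129 ≈ 1.643 → |1.643 − 1.778| = 0.135

I, II, III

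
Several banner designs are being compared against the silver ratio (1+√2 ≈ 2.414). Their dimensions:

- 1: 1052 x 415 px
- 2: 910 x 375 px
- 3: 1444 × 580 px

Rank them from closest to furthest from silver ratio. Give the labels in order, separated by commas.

1: 1052/415 ≈ 2.535 → |2.535 − 2.414| = 0.121
2: 910/375 ≈ 2.427 → |2.427 − 2.414| = 0.013
3: 1444/580 ≈ 2.490 → |2.490 − 2.414| = 0.076

2, 3, 1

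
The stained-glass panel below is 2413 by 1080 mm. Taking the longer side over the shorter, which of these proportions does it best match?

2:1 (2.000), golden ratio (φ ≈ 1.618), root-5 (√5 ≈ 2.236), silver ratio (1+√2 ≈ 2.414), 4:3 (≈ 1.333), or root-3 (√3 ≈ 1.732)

root-5

2413/1080 ≈ 2.234. Nearest candidates are root-5 (2.236, off by 0.002) and silver ratio (2.414, off by 0.180).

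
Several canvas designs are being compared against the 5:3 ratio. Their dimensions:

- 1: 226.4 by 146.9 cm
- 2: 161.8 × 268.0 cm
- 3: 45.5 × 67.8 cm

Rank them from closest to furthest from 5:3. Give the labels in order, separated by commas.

2, 1, 3

1: 226.4/146.9 ≈ 1.541 → |1.541 − 1.667| = 0.126
2: 268.0/161.8 ≈ 1.656 → |1.656 − 1.667| = 0.011
3: 67.8/45.5 ≈ 1.490 → |1.490 − 1.667| = 0.177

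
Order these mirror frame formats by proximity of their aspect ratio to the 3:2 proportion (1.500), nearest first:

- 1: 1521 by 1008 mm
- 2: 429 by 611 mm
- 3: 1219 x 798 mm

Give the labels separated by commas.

1, 3, 2

Ratios: 1 = 1521 / 1008 ≈ 1.509; 2 = 611 / 429 ≈ 1.424; 3 = 1219 / 798 ≈ 1.528.
|Δ from 1.500|: 1 0.009; 2 0.076; 3 0.028.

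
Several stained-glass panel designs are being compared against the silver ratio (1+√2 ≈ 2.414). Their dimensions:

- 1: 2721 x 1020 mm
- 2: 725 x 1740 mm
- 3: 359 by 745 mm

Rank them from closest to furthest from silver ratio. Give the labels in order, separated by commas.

Ratios: 1 = 2721 / 1020 ≈ 2.668; 2 = 1740 / 725 ≈ 2.400; 3 = 745 / 359 ≈ 2.075.
|Δ from 2.414|: 1 0.254; 2 0.014; 3 0.339.

2, 1, 3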